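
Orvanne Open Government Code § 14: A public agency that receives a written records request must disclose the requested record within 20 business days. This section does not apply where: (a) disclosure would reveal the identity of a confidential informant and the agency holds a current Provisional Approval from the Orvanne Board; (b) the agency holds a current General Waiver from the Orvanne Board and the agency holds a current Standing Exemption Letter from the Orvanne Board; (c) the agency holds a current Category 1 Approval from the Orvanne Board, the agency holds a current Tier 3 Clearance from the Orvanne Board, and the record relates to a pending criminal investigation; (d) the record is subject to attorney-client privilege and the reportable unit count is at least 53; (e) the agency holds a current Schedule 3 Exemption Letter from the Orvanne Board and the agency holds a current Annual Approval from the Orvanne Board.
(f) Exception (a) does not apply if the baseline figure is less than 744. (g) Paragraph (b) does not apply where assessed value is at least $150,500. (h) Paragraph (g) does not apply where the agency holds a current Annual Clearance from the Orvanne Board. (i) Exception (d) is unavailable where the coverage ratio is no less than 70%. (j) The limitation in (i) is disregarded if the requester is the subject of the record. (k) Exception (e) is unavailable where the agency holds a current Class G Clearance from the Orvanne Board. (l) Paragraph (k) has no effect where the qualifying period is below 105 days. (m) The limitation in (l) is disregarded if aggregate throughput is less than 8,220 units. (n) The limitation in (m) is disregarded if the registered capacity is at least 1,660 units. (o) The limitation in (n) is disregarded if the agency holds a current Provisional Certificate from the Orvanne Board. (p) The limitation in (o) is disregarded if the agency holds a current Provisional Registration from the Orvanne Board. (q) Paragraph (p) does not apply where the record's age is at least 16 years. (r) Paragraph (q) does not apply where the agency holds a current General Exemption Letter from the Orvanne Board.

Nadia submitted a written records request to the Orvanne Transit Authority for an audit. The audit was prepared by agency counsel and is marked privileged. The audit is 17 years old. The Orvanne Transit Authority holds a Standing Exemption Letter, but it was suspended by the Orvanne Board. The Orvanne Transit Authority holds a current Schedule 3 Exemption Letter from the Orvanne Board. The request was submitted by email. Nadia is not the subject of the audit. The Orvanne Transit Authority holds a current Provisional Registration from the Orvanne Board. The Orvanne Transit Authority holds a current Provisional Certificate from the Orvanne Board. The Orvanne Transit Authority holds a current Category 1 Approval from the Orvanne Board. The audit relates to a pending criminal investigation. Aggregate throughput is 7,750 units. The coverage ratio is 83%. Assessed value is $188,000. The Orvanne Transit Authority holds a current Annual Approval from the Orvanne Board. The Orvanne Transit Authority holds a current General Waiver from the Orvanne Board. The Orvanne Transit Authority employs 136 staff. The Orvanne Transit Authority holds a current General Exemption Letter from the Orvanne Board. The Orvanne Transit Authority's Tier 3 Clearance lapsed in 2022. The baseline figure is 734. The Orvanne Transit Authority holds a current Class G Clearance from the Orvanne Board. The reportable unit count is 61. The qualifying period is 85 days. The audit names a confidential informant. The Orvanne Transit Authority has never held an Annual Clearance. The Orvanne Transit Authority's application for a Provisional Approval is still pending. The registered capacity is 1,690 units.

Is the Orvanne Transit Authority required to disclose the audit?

Exception (a) fails — the Provisional Approval is not current.
Exception (b) does not apply: the Standing Exemption Letter is not current.
Exception (c) does not apply: the Tier 3 Clearance is not current.
Exception (d): the audit is privileged; the reportable unit count is 61, meeting the 53 threshold — every condition holds. But: (i) is engaged — the coverage ratio is 83%, meeting the 70% threshold. (j), which would lift (i), does not operate here — Nadia is not the subject of the audit. So (d) is unavailable.
Exception (e): a current Schedule 3 Exemption Letter is held; a current Annual Approval is held — every condition holds. Under paragraphs (k)–(r): (k) is engaged (a current Class G Clearance is held), but is displaced by (l): (l) is triggered — the qualifying period is 85 days, below the 105 days limit. (m) would limit (l) — aggregate throughput is 7,750 units, less than the 8,220 units limit — but (n) sets (m) aside: (n) applies — the registered capacity is 1,690 units, meeting the 1,660 units threshold. (o) applies (a current Provisional Certificate is held), but yields to (p): (p) is triggered — a current Provisional Registration is held. (q) would limit (p) — the record's age is 17 years, meeting the 16 years threshold — but (r) sets (q) aside: (r) operates against (q): a current General Exemption Letter is held. Exception (e) stands.

No — exception (e) applies; the Orvanne Transit Authority is not required to disclose the audit.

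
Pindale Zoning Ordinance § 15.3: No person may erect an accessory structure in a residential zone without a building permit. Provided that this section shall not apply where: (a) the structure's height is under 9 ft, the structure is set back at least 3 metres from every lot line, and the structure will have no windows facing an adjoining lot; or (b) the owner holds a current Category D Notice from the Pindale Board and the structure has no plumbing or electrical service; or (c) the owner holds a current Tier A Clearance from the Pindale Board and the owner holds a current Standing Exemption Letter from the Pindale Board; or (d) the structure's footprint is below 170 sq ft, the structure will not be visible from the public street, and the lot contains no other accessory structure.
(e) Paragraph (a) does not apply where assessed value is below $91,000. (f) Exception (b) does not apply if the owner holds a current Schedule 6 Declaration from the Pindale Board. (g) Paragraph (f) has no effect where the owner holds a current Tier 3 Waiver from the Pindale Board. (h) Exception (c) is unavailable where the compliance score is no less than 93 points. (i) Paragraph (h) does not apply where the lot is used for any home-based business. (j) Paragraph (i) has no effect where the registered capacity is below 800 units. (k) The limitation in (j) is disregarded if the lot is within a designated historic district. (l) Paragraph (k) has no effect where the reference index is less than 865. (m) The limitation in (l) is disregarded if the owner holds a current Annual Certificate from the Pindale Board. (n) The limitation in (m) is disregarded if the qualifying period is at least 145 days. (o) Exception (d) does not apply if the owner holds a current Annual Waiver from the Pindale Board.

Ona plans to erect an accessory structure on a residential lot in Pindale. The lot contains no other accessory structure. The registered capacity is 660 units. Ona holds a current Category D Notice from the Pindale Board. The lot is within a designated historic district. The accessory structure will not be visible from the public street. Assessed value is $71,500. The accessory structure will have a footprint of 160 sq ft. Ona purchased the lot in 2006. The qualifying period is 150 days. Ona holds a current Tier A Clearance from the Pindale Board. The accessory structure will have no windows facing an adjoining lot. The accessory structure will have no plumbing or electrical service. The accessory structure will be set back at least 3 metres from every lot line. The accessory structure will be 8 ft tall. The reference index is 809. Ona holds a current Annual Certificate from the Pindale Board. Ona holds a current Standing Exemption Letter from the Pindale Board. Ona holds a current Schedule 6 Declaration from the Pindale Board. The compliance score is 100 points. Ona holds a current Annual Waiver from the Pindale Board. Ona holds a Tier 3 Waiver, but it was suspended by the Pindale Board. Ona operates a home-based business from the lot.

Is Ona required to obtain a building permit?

All of (a)'s requirements are met (the structure's height is 8 ft, under the 9 ft limit; the setback is at least 3 m on every side; no windows face an adjoining lot). Turning to paragraph (e): (e) operates against (a): assessed value is $71,500, below the $91,000 limit. Exception (a) does not apply.
All of (b)'s requirements are met (a current Category D Notice is held; there is no plumbing or electrical service). But applying paragraphs (f)–(g): (f) operates against (b): a current Schedule 6 Declaration is held. (g) is not triggered (there is no Tier 3 Waiver in force), so (f) stands. (b) is therefore removed.
Exception (c): a current Tier A Clearance is held; a current Standing Exemption Letter is held — every condition holds. But: (h) operates against (c): the compliance score is 100 points, meeting the 93 points threshold. (i) would limit (h) — a home-based business operates on the lot — but (j) sets (i) aside: (j) operates against (i): the registered capacity is 660 units, below the 800 units limit. (k) would limit (j) — the lot is in a historic district — but (l) sets (k) aside: (l) applies — the reference index is 809, less than the 865 limit. (m) is engaged (a current Annual Certificate is held), but is overridden by (n): (n) operates against (m): the qualifying period is 150 days, meeting the 145 days threshold. Exception (c) does not apply.
All of (d)'s requirements are met (the structure's footprint is 160 sq ft, below the 170 sq ft limit; the structure will not be visible from the street; the lot has no other accessory structure). However, paragraph (o) must be considered: (o) applies — a current Annual Waiver is held. Exception (d) does not apply.
No exception is made out. Ona falls within the general rule.

Yes — Ona must obtain a building permit.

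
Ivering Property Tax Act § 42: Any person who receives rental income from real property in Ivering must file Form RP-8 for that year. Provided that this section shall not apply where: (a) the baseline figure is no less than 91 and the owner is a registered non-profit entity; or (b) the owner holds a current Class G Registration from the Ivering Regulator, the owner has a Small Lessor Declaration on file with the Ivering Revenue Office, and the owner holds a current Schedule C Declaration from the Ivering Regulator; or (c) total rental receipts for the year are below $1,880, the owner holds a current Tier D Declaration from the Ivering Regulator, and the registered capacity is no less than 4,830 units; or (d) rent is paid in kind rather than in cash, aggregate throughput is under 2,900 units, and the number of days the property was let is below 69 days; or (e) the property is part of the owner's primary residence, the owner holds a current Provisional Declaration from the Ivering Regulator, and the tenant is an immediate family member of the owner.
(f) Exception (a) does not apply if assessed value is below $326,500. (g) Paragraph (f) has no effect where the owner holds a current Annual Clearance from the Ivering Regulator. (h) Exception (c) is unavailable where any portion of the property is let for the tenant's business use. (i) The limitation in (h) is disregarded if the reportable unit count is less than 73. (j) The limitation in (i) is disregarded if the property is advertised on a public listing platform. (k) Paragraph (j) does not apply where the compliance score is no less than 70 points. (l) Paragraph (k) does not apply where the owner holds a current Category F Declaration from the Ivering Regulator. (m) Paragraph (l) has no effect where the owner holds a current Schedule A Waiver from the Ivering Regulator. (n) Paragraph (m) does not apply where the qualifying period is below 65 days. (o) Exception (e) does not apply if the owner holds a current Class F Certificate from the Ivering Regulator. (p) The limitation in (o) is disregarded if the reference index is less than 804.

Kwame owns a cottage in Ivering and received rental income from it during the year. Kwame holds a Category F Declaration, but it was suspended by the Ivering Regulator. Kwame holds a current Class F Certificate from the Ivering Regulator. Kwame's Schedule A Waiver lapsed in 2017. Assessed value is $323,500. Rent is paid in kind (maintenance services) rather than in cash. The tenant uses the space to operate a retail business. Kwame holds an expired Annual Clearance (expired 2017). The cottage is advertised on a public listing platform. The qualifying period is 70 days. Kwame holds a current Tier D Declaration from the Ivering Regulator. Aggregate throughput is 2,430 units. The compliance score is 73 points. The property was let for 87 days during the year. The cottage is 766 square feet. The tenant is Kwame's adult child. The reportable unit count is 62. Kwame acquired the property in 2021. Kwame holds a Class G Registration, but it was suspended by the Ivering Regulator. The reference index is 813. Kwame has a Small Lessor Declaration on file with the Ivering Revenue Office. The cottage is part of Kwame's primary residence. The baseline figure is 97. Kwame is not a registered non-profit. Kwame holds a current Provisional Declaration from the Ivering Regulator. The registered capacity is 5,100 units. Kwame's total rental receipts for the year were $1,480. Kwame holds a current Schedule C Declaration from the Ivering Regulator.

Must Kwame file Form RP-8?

Exception (a) fails — Kwame is not a registered non-profit.
Exception (b) fails — no current Class G Registration is held.
Exception (c): total rental receipts for the year are $1,480, below the $1,880 limit; a current Tier D Declaration is held; the registered capacity is 5,100 units, meeting the 4,830 units threshold — every condition holds. Considering the limiting provisions: (h) would limit (c) — the space is let for business use — but (i) sets (h) aside: (i) is triggered — the reportable unit count is 62, less than the 73 limit. (j) would limit (i) — the property is publicly advertised — but (k) sets (j) aside: (k) applies — the compliance score is 73 points, meeting the 70 points threshold. (l) is not triggered (no current Category F Declaration is held), so (k) stands. (c) remains available.
Exception (d) does not apply: the number of days the property was let is 87 days, not below 69 days.
All of (e)'s requirements are met (the cottage is part of the primary residence; a current Provisional Declaration is held; the tenant is an immediate family member). But applying paragraphs (o)–(p): (o) operates against (e): a current Class F Certificate is held. (p) is not triggered (the reference index is 813, not less than 804), so (o) stands. (e) is therefore removed.

No — exception (c) applies; Kwame is not required to file Form RP-8.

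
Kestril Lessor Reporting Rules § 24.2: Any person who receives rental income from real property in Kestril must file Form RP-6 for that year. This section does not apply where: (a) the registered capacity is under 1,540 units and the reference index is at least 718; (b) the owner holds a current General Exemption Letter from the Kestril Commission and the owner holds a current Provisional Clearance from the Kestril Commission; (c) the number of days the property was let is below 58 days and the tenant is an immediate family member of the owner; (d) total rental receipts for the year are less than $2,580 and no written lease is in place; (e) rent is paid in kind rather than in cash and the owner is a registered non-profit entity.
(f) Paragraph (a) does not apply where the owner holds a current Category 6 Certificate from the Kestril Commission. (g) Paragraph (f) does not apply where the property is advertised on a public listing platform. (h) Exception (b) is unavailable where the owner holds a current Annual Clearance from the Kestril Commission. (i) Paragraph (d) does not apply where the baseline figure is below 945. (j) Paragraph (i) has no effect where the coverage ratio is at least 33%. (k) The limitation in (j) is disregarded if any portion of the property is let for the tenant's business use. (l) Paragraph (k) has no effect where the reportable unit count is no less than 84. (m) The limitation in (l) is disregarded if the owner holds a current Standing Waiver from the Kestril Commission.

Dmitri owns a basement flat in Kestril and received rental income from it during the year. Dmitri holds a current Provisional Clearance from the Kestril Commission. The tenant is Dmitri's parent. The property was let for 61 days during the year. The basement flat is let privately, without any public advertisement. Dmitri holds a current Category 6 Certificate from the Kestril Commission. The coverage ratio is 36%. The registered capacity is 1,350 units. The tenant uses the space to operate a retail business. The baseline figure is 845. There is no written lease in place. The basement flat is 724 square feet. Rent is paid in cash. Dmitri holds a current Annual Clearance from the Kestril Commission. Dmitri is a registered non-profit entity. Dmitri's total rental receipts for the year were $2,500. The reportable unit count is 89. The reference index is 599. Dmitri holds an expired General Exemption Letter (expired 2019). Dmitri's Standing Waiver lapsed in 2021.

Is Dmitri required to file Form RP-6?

No — exception (d) applies; Dmitri is not required to file Form RP-6.

Exception (a) does not apply: the reference index is 599, short of 718.
Exception (b) requires that the owner holds a current General Exemption Letter from the Kestril Commission; but the General Exemption Letter is not current, so (b) is unavailable.
Exception (c) requires that the number of days the property was let is below 58 days; but the number of days the property was let is 61 days, not below 58 days, so (c) is unavailable.
Exception (d)'s conditions are all satisfied: total rental receipts for the year are $2,500, less than the $2,580 limit; there is no written lease. Applying paragraphs (i)–(m): (i) would limit (d) — the baseline figure is 845, below the 945 limit — but (j) sets (i) aside: (j) is triggered — the coverage ratio is 36%, meeting the 33% threshold. (k) would limit (j) — the space is let for business use — but (l) sets (k) aside: (l) operates against (k): the reportable unit count is 89, meeting the 84 threshold. (m) is not triggered (there is no Standing Waiver in force), so (l) stands. (d) remains available.
Exception (e) does not apply: rent is paid in cash.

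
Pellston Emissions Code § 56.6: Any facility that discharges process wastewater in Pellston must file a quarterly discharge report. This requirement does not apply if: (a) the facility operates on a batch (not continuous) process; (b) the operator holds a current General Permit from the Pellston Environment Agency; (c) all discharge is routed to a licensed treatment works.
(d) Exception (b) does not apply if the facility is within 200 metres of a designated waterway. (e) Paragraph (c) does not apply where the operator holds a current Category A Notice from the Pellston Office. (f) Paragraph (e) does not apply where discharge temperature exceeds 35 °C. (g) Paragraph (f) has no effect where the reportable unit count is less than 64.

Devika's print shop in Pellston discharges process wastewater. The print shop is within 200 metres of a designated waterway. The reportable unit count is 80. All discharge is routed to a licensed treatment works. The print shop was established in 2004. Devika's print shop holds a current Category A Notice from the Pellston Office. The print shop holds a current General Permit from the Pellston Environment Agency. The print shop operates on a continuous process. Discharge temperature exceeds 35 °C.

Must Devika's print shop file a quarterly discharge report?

No — exception (c) applies; Devika's print shop is not required to file a quarterly discharge report.

Exception (a) requires that the facility operates on a batch (not continuous) process; but the facility operates on a continuous process, so (a) is unavailable.
Exception (b) is satisfied on its face — a current General Permit is held. But applying paragraph (d): (d) operates against (b): the print shop is within 200 m of a designated waterway. Exception (b) does not apply.
Exception (c)'s conditions are all satisfied: discharge is routed to a licensed treatment works. Considering the limiting provisions: (e) would limit (c) — a current Category A Notice is held — but (f) sets (e) aside: (f) is engaged — discharge temperature exceeds 35 °C. (g), which would lift (f), is not triggered — the reportable unit count is 80, not less than 64. Exception (c) stands.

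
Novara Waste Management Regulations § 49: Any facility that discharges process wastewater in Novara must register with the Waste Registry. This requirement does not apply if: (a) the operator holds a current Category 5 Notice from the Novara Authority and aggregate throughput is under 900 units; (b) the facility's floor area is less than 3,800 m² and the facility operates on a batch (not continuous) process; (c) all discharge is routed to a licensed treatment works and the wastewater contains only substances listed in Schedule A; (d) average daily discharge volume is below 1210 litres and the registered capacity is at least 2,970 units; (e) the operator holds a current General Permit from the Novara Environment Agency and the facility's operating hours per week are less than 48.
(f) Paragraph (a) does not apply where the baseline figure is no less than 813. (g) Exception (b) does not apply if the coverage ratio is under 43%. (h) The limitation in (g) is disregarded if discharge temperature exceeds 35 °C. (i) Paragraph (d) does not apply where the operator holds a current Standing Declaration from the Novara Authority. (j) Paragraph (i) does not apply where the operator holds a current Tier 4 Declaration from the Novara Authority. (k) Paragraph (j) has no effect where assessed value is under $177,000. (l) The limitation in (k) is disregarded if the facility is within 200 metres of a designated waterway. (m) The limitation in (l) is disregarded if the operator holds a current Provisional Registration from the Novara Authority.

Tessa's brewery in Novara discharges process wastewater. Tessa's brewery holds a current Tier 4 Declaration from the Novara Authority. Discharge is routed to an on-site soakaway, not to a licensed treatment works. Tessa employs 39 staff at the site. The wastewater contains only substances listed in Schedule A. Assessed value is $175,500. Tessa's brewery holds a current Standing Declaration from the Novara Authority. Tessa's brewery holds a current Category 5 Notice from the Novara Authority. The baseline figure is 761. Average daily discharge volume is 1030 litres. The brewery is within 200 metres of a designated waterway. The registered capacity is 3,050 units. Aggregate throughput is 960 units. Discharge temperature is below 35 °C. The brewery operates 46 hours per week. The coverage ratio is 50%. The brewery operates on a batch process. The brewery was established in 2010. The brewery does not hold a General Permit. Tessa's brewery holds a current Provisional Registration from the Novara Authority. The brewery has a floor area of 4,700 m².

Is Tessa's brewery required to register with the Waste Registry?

Exception (a) fails — aggregate throughput is 960 units, not under 900 units.
Exception (b) fails — the facility's floor area is 4,700 m², not less than 3,800 m².
Exception (c) fails — discharge is not routed to a licensed treatment works.
Exception (d)'s conditions are all satisfied: average daily discharge volume is 1030 litres, below the 1210 litres limit; the registered capacity is 3,050 units, meeting the 2,970 units threshold. Turning to paragraphs (i)–(m): (i) operates against (d): a current Standing Declaration is held. (j) would limit (i) — a current Tier 4 Declaration is held — but (k) sets (j) aside: (k) is engaged — assessed value is $175,500, under the $177,000 limit. (l) is triggered (the brewery is within 200 m of a designated waterway), but is set aside by (m): (m) is triggered — a current Provisional Registration is held. So (d) is unavailable.
Exception (e) does not apply: no General Permit is held.
None of the exceptions is available; § 49 applies in full.

Yes — Tessa's brewery must register with the Waste Registry.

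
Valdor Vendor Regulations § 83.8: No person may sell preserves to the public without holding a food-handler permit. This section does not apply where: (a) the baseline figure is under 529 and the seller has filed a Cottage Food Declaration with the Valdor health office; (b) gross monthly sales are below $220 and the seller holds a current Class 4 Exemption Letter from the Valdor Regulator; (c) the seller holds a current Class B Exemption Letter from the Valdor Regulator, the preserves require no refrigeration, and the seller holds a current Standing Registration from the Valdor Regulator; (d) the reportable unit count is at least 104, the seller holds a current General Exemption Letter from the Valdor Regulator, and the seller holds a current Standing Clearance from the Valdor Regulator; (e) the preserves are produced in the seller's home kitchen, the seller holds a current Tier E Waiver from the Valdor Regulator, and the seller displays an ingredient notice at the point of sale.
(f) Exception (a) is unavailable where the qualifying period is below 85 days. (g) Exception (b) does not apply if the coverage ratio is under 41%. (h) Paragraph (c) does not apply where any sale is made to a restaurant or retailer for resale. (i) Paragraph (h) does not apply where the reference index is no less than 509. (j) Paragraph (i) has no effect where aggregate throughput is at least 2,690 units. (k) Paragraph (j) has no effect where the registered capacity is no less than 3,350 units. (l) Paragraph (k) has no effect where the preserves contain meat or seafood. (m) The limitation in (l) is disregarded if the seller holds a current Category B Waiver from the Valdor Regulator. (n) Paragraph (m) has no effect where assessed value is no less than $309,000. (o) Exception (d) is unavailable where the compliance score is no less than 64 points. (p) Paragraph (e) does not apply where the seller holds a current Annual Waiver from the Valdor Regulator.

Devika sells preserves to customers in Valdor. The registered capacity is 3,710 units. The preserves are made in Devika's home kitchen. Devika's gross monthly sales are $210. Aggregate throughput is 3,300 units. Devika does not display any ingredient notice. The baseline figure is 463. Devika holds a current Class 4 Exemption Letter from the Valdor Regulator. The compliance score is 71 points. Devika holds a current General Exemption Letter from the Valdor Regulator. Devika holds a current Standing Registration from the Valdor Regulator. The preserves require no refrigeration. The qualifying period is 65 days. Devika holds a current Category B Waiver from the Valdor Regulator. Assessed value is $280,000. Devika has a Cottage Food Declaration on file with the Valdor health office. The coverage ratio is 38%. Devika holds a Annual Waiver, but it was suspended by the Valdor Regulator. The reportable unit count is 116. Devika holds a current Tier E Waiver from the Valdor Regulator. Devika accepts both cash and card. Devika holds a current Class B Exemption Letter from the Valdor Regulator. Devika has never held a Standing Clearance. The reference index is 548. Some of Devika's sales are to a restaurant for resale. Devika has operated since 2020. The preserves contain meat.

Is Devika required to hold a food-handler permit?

No — exception (c) applies; Devika is not required to hold a food-handler permit.

Exception (a)'s conditions are all satisfied: the baseline figure is 463, under the 529 limit; a Cottage Food Declaration is on file. Turning to paragraph (f): (f) is engaged — the qualifying period is 65 days, below the 85 days limit. Exception (a) does not apply.
Exception (b): gross monthly sales are $210, below the $220 limit; a current Class 4 Exemption Letter is held — every condition holds. However, paragraph (g) must be considered: (g) applies — the coverage ratio is 38%, under the 41% limit. Exception (b) does not apply.
Exception (c): a current Class B Exemption Letter is held; the preserves are shelf-stable; a current Standing Registration is held — every condition holds. Applying paragraphs (h)–(n): (h) would limit (c) — some sales are to a restaurant for resale — but (i) sets (h) aside: (i) is triggered — the reference index is 548, meeting the 509 threshold. (j) is engaged (aggregate throughput is 3,300 units, meeting the 2,690 units threshold), but is set aside by (k): (k) is engaged — the registered capacity is 3,710 units, meeting the 3,350 units threshold. (l) would limit (k) — the preserves contain meat — but (m) sets (l) aside: (m) operates against (l): a current Category B Waiver is held. (n) is not triggered (assessed value is $280,000, short of $309,000), so (m) stands. Exception (c) stands.
Exception (d) does not apply: no current Standing Clearance is held.
Exception (e) fails — no ingredient notice is displayed.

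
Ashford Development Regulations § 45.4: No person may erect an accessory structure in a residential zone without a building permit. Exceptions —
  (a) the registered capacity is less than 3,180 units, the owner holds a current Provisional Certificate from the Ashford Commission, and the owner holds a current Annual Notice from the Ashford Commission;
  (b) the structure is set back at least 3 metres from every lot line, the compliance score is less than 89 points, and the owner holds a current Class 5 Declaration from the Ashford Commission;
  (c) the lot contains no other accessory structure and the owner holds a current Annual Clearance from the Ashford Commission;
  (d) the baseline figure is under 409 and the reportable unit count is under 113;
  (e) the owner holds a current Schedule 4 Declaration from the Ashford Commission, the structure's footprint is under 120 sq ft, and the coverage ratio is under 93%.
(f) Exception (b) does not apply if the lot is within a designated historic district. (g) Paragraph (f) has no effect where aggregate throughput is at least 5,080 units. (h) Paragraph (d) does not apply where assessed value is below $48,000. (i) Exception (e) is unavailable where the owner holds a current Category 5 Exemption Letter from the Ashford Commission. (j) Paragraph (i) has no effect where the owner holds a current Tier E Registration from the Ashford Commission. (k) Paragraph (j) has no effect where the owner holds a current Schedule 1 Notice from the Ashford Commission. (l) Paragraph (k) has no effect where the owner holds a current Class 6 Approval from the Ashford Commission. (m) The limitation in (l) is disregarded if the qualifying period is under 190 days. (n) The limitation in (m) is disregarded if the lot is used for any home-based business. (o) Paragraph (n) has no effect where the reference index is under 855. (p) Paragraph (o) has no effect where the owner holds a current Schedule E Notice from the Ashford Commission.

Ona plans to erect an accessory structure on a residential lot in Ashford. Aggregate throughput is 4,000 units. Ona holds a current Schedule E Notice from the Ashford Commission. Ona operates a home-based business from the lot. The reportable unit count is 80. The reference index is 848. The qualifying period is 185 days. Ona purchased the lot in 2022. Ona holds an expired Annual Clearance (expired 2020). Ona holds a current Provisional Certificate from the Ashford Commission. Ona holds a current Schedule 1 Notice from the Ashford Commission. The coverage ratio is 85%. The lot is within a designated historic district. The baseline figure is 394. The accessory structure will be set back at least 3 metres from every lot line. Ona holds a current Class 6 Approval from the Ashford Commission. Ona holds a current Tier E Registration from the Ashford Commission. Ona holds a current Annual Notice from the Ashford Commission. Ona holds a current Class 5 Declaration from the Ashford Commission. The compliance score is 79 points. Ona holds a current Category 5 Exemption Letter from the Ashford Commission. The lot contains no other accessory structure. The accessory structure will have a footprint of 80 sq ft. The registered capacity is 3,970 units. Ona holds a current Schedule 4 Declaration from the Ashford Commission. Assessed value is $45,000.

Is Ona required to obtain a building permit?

No — exception (e) applies; Ona does not need a building permit.

Exception (a) does not apply: the registered capacity is 3,970 units, not less than 3,180 units.
All of (b)'s requirements are met (the setback is at least 3 m on every side; the compliance score is 79 points, less than the 89 points limit; a current Class 5 Declaration is held). However, paragraphs (f)–(g) must be considered: (f) operates against (b): the lot is in a historic district. (g), which would lift (f), is inapplicable — aggregate throughput is 4,000 units, short of 5,080 units. Exception (b) does not apply.
Exception (c) fails — no current Annual Clearance is held.
Exception (d) is satisfied on its face — the baseline figure is 394, under the 409 limit; the reportable unit count is 80, under the 113 limit. But: (h) operates against (d): assessed value is $45,000, below the $48,000 limit. So (d) is unavailable.
Exception (e)'s conditions are all satisfied: a current Schedule 4 Declaration is held; the structure's footprint is 80 sq ft, under the 120 sq ft limit; the coverage ratio is 85%, under the 93% limit. Under paragraphs (i)–(p): (i) applies (a current Category 5 Exemption Letter is held), but is overridden by (j): (j) operates against (i): a current Tier E Registration is held. (k) would limit (j) — a current Schedule 1 Notice is held — but (l) sets (k) aside: (l) operates against (k): a current Class 6 Approval is held. (m) would limit (l) — the qualifying period is 185 days, under the 190 days limit — but (n) sets (m) aside: (n) operates against (m): a home-based business operates on the lot. (o) applies (the reference index is 848, under the 855 limit), but yields to (p): (p) operates against (o): a current Schedule E Notice is held. So (e) applies.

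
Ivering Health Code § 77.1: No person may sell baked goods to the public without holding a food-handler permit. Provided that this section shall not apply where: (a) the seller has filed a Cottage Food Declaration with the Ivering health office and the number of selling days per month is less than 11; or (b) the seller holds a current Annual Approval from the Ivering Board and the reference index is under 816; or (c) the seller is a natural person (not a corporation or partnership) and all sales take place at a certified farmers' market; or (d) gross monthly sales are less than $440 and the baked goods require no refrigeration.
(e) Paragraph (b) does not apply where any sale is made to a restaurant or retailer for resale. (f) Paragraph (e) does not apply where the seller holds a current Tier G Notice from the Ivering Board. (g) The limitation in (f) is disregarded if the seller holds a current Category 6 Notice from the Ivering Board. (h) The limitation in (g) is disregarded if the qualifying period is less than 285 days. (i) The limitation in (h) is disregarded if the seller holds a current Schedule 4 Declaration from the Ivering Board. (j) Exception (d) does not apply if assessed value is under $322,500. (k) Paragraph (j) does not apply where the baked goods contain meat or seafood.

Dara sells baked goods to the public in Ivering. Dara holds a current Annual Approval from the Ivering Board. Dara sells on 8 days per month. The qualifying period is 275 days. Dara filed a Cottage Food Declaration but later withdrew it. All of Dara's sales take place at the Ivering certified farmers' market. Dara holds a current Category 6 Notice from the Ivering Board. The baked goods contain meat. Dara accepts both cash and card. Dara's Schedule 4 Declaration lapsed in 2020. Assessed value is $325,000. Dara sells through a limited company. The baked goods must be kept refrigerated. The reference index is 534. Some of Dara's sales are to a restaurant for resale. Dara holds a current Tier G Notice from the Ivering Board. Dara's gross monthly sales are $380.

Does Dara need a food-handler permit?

No — exception (b) applies; Dara is not required to hold a food-handler permit.

Exception (a) fails — the Cottage Food Declaration was withdrawn.
All of (b)'s requirements are met (a current Annual Approval is held; the reference index is 534, under the 816 limit). Considering the limiting provisions: (e) applies (some sales are to a restaurant for resale), but yields to (f): (f) operates against (e): a current Tier G Notice is held. (g) would limit (f) — a current Category 6 Notice is held — but (h) sets (g) aside: (h) operates — the qualifying period is 275 days, less than the 285 days limit. (i), which would lift (h), is inapplicable — there is no Schedule 4 Declaration in force. So (b) applies.
Exception (c) fails — the seller operates through a limited company.
Exception (d) does not apply: the baked goods require refrigeration.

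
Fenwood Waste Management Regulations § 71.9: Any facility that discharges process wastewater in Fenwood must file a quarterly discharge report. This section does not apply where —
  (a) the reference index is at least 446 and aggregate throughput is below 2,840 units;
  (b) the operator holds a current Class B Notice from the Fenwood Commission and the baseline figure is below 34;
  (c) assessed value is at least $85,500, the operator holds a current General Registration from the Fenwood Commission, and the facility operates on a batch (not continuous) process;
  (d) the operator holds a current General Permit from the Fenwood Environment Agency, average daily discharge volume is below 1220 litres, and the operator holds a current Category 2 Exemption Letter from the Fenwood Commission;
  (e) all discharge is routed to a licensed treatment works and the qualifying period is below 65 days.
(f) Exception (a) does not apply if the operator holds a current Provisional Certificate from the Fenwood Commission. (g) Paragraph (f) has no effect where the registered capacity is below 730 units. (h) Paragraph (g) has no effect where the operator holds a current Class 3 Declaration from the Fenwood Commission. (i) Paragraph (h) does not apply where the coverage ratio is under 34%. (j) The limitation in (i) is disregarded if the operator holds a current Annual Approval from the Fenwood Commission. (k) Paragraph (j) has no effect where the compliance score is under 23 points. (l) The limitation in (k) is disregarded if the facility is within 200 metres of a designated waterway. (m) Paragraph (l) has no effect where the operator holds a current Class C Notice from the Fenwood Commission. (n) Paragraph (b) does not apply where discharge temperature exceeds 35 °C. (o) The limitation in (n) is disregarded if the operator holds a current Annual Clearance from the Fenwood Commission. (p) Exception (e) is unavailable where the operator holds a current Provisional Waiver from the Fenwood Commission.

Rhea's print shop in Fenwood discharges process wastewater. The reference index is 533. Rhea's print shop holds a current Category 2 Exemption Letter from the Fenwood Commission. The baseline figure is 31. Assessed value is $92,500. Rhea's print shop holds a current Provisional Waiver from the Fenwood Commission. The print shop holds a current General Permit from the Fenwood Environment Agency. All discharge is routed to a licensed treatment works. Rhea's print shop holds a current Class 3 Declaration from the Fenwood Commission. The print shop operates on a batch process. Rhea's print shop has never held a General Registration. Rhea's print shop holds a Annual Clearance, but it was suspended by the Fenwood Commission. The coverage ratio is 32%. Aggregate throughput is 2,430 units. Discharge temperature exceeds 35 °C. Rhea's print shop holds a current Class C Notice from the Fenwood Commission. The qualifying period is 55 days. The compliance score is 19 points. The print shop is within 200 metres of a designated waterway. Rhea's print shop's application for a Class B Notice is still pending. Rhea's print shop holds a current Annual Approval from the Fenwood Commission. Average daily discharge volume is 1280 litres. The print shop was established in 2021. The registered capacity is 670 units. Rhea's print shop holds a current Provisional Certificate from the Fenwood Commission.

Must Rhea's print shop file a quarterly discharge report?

Exception (a) is satisfied on its face — the reference index is 533, meeting the 446 threshold; aggregate throughput is 2,430 units, below the 2,840 units limit. As to paragraphs (f)–(m): (f) would limit (a) — a current Provisional Certificate is held — but (g) sets (f) aside: (g) applies — the registered capacity is 670 units, below the 730 units limit. (h) would limit (g) — a current Class 3 Declaration is held — but (i) sets (h) aside: (i) applies — the coverage ratio is 32%, under the 34% limit. (j) would limit (i) — a current Annual Approval is held — but (k) sets (j) aside: (k) is engaged — the compliance score is 19 points, under the 23 points limit. (l) would limit (k) — the print shop is within 200 m of a designated waterway — but (m) sets (l) aside: (m) is triggered — a current Class C Notice is held. (a) remains available.
Exception (b) requires that the operator holds a current Class B Notice from the Fenwood Commission; but there is no Class B Notice in force, so (b) is unavailable.
Exception (c) does not apply: there is no General Registration in force.
Exception (d) does not apply: average daily discharge volume is 1280 litres, not below 1220 litres.
Exception (e)'s conditions are all satisfied: discharge is routed to a licensed treatment works; the qualifying period is 55 days, below the 65 days limit. But: (p) operates against (e): a current Provisional Waiver is held. (e) is therefore removed.

No — exception (a) applies; Rhea's print shop is not required to file a quarterly discharge report.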